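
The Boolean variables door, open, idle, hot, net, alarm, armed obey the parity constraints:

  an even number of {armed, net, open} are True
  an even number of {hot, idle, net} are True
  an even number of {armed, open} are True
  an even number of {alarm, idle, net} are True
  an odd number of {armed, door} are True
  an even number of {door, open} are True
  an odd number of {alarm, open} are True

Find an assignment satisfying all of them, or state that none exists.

Adding constraints 3, 5, 6 mod 2: every variable appears an even number of times on the left, so the left side is 0.
But the right sides sum to 1 (mod 2). 0 ≠ 1 — the system is inconsistent.

UNSATISFIABLE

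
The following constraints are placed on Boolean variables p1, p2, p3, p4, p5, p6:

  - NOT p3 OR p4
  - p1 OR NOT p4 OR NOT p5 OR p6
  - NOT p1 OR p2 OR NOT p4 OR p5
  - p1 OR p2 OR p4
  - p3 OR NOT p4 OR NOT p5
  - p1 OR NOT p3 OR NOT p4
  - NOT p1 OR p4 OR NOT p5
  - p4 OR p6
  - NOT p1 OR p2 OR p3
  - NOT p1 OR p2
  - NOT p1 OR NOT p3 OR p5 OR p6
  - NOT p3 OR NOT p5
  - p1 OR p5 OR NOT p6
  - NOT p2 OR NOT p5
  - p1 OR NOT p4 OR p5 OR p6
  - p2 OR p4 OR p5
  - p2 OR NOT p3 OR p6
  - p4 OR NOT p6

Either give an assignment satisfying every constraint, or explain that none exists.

p1 = True; p2 = True; p3 = True; p4 = True; p5 = False; p6 = True

Set p1 = True.
  then (NOT p1 OR p2) forces p2 = True.
  then (NOT p2 OR NOT p5) forces p5 = False.
Set p3 = True.
  then (NOT p3 OR p4) forces p4 = True.
  then (NOT p1 OR NOT p3 OR p5 OR p6) forces p6 = True.
All clauses satisfied.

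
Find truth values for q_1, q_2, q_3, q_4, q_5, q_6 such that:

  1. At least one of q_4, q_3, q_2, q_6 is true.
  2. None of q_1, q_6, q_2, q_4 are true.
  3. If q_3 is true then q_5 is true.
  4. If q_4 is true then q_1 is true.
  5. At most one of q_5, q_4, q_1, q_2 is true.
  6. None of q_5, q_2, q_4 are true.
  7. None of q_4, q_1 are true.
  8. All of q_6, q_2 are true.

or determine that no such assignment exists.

No satisfying assignment exists.

Case q_2 = True:
  Constraint (2) is violated (q_2=T) — contradiction.
Case q_2 = False:
  Constraint (8) is violated (q_2=F) — contradiction.
Both cases fail — unsatisfiable.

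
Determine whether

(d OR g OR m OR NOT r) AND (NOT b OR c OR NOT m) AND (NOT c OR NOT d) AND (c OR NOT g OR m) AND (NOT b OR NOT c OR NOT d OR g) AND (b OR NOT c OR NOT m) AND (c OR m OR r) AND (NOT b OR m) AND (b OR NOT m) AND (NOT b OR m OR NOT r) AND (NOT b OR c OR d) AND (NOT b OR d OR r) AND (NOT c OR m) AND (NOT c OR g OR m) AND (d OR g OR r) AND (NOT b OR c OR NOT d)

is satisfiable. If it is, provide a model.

c = True, b = True, r = True, m = True, d = False, g = False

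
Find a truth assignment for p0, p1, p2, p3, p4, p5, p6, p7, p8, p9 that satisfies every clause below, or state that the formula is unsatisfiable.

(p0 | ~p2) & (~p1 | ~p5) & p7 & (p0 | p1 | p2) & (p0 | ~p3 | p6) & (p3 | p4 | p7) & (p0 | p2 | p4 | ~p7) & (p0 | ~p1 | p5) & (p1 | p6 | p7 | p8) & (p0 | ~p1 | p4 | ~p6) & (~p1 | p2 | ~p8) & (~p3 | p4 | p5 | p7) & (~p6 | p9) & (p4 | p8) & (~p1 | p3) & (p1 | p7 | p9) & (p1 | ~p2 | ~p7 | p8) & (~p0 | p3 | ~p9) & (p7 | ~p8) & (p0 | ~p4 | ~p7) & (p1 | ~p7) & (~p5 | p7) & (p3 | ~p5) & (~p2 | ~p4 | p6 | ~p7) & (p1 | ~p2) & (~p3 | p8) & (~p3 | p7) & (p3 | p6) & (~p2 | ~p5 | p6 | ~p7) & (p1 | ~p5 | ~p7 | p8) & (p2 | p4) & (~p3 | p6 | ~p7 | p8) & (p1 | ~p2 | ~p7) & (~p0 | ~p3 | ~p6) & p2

p0: True, p1: True, p2: True, p3: True, p4: False, p5: False, p6: False, p7: True, p8: True, p9: True

Unit clause (p7) forces p7 = True.
In (p1 | ~p7) only p1 is left, so p1 = True.
Unit clause (p2) forces p2 = True.
In (p0 | ~p2) only p0 is left, so p0 = True.
In (~p1 | ~p5) only ~p5 is left, so p5 = False.
In (~p1 | p3) only p3 is left, so p3 = True.
In (~p3 | p8) only p8 is left, so p8 = True.
In (~p0 | ~p3 | ~p6) only ~p6 is left, so p6 = False.
In (~p2 | ~p4 | p6 | ~p7) only ~p4 is left, so p4 = False.
Set p9 = True.
All clauses satisfied.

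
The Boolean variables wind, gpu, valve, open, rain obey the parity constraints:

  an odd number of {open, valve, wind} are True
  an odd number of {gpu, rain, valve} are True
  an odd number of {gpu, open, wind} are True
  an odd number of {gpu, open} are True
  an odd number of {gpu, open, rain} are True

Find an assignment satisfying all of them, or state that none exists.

Adding constraints 1, 2, 3, 4, 5 mod 2: every variable appears an even number of times on the left, so the left side is 0.
But the right sides sum to 1 (mod 2). 0 ≠ 1 — the system is inconsistent.

The formula is unsatisfiable.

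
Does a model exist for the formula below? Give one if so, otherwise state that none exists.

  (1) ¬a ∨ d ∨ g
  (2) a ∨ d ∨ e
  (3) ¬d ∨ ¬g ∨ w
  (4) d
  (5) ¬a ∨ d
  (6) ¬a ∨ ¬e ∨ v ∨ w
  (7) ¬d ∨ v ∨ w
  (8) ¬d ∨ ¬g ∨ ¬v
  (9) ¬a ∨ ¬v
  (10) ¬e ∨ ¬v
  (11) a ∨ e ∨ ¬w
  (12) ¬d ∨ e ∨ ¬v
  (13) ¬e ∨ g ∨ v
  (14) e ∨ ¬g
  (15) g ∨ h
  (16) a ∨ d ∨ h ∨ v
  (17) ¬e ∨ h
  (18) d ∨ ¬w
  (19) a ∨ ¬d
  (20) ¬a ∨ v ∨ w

Unit clause (d) forces d = True.
In (a ∨ ¬d) only a is left, so a = True.
In (¬a ∨ ¬v) only ¬v is left, so v = False.
In (¬a ∨ v ∨ w) only w is left, so w = True.
Set e = True.
  then (¬e ∨ g ∨ v) forces g = True.
  then (¬e ∨ h) forces h = True.
All clauses satisfied.

d: True; e: True; g: True; v: False; h: True; w: True; a: True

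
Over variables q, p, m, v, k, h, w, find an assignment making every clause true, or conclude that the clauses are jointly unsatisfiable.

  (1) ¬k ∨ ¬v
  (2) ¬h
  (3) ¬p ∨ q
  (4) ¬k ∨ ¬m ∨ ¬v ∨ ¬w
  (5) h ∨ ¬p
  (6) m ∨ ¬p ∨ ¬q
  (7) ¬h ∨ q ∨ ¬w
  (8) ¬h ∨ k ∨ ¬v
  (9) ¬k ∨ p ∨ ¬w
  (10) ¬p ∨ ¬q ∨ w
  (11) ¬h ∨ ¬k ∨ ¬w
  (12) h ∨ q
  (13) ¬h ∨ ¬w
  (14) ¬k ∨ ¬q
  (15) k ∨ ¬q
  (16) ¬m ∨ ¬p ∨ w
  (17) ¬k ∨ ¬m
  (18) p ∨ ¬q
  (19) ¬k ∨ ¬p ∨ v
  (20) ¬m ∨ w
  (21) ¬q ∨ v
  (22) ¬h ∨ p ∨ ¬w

No satisfying assignment exists.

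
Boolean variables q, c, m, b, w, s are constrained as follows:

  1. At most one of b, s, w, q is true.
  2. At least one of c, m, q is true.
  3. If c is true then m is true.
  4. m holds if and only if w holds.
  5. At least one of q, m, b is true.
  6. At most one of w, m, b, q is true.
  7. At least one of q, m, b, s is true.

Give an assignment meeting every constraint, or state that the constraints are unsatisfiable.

q = True; c = False; m = False; b = False; w = False; s = False

  (1) {b, s, w, q}: 1 true — at most one ✓
  (2) {c, m, q}: 1 true — at least one ✓
  (3) c=F ⇒ m: vacuous ✓
  (4) m=F, w=F — same ✓
  (5) {q, m, b}: 1 true — at least one ✓
  (6) {w, m, b, q}: 1 true — at most one ✓
  (7) {q, m, b, s}: 1 true — at least one ✓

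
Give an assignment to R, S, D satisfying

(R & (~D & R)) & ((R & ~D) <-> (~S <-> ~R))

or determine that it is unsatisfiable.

R = True; S = True; D = False

  R & (~D & R) = True
    ~D & R = True
      ~D = True
  (R & ~D) <-> (~S <-> ~R) = True
    R & ~D = True
      ~D = True
    ~S <-> ~R = True
      ~S = False
      ~R = False
Both conjuncts True, so the formula holds.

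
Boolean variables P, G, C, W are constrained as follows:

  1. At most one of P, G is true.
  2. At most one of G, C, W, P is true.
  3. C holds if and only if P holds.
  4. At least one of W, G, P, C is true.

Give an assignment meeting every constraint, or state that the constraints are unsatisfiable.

P = False, G = True, C = False, W = False

  (1) {P, G}: 1 true — at most one ✓
  (2) {G, C, W, P}: 1 true — at most one ✓
  (3) C=F, P=F — same ✓
  (4) {W, G, P, C}: 1 true — at least one ✓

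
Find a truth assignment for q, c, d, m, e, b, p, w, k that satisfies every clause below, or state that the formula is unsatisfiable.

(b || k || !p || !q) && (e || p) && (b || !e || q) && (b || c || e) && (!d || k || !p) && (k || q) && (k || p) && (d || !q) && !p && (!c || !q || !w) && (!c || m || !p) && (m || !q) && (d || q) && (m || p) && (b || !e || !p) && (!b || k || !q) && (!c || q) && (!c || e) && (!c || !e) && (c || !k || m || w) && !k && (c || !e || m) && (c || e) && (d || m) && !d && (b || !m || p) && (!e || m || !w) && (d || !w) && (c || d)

Case d = True:
  Clause (!d) is falsified — contradiction.
Case d = False:
  (d || !q) forces q = False.
  Clause (d || q) is falsified — contradiction.
Both cases fail, so the formula is unsatisfiable.

Unsatisfiable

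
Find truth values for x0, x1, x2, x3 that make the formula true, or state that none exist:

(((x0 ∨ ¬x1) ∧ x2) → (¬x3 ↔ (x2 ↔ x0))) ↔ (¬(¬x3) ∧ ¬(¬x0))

x0=T; x1=T; x2=F; x3=T

  (((x0 ∨ ¬x1) ∧ x2) → (¬x3 ↔ (x2 ↔ x0))) ↔ (¬(¬x3) ∧ ¬(¬x0)) = True
    ((x0 ∨ ¬x1) ∧ x2) → (¬x3 ↔ (x2 ↔ x0)) = True
      (x0 ∨ ¬x1) ∧ x2 = False
        x0 ∨ ¬x1 = True
          ¬x1 = False
      ¬x3 ↔ (x2 ↔ x0) = True
        ¬x3 = False
        x2 ↔ x0 = False
    ¬(¬x3) ∧ ¬(¬x0) = True
      ¬(¬x3) = True
        ¬x3 = False
      ¬(¬x0) = True
        ¬x0 = False
The formula evaluates to True.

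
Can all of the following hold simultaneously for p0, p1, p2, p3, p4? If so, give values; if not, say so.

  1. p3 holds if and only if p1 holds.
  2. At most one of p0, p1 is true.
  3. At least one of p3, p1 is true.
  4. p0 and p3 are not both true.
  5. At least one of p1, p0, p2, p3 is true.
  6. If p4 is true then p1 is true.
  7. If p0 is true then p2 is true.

p0 = False; p1 = True; p2 = False; p3 = True; p4 = False

  (1) p3=T, p1=T — same ✓
  (2) {p0, p1}: 1 true — at most one ✓
  (3) {p3, p1}: 2 true — at least one ✓
  (4) p0=F, p3=T — not both ✓
  (5) {p1, p0, p2, p3}: 2 true — at least one ✓
  (6) p4=F ⇒ p1: vacuous ✓
  (7) p0=F ⇒ p2: vacuous ✓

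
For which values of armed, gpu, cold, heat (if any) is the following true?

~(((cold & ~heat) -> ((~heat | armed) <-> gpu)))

armed = False; gpu = False; cold = True; heat = False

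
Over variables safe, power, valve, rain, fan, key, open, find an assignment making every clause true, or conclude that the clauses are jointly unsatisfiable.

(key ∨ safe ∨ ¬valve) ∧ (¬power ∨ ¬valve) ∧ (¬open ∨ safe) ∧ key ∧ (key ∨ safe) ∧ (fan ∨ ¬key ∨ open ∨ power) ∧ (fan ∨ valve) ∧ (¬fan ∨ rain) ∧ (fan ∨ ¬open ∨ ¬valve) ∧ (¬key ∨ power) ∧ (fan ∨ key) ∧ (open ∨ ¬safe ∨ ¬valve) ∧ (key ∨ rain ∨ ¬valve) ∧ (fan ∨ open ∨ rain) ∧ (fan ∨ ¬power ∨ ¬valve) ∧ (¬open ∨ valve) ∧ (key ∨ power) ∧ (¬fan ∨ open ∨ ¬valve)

safe=F, power=T, valve=F, rain=T, fan=T, key=T, open=F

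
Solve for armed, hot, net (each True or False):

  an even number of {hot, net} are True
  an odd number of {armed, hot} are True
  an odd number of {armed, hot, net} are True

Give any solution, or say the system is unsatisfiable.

armed: True; hot: False; net: False

{hot, net}: 0 true → even ✓
{armed, hot}: 1 true → odd ✓
{armed, hot, net}: 1 true → odd ✓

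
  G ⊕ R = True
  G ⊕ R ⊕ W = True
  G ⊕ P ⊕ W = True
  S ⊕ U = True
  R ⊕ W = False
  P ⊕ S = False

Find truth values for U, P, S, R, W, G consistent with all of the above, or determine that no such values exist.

U=T, P=F, S=F, R=F, W=F, G=T

G ⊕ R = T ⊕ F = True ✓
G ⊕ R ⊕ W = T ⊕ F ⊕ F = True ✓
G ⊕ P ⊕ W = T ⊕ F ⊕ F = True ✓
S ⊕ U = F ⊕ T = True ✓
R ⊕ W = F ⊕ F = False ✓
P ⊕ S = F ⊕ F = False ✓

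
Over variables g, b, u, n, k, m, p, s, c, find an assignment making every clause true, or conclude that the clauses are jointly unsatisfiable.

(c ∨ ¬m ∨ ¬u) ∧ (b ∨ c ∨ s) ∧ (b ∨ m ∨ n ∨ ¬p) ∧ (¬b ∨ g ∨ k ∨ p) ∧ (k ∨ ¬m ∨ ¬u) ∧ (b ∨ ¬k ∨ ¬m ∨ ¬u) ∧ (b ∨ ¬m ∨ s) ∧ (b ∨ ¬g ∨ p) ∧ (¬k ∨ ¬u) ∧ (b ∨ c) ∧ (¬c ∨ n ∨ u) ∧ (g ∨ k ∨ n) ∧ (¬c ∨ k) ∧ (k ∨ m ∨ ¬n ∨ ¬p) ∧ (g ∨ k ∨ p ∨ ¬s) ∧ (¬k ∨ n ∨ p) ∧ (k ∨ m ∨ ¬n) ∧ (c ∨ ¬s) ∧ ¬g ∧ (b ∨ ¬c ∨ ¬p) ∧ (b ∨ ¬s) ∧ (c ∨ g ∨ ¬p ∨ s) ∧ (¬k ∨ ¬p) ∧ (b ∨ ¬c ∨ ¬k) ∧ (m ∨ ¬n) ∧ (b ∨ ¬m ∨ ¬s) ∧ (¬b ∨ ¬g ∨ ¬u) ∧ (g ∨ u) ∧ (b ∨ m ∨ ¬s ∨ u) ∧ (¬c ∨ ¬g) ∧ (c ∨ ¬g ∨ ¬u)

No satisfying assignment exists.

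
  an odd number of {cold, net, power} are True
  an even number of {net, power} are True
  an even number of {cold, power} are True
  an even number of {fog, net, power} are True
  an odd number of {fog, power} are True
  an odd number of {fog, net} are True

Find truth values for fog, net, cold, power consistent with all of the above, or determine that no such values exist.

fog = False; net = True; cold = True; power = True

{cold, net, power}: 3 true → odd ✓
{net, power}: 2 true → even ✓
{cold, power}: 2 true → even ✓
{fog, net, power}: 2 true → even ✓
{fog, power}: 1 true → odd ✓
{fog, net}: 1 true → odd ✓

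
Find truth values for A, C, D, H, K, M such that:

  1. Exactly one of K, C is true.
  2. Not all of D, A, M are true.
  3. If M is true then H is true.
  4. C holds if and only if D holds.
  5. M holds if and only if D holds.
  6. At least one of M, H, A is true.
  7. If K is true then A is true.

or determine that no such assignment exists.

A = True; C = False; D = False; H = False; K = True; M = False

  (1) {K, C}: 1 true — exactly one ✓
  (2) {D, A, M}: 1/3 true — not all ✓
  (3) M=F ⇒ H: vacuous ✓
  (4) C=F, D=F — same ✓
  (5) M=F, D=F — same ✓
  (6) {M, H, A}: 1 true — at least one ✓
  (7) K=T ⇒ A: T ✓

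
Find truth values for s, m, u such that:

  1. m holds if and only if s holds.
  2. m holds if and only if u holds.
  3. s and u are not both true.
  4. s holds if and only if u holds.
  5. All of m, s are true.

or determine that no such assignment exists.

Unsatisfiable — no assignment works.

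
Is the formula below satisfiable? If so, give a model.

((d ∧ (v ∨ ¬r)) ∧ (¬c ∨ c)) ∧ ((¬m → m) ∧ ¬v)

m = True, d = True, v = False, c = False, r = False

  (d ∧ (v ∨ ¬r)) ∧ (¬c ∨ c) = True
    d ∧ (v ∨ ¬r) = True
      v ∨ ¬r = True
        ¬r = True
    ¬c ∨ c = True
      ¬c = True
  (¬m → m) ∧ ¬v = True
    ¬m → m = True
      ¬m = False
    ¬v = True
Both conjuncts True, so the formula holds.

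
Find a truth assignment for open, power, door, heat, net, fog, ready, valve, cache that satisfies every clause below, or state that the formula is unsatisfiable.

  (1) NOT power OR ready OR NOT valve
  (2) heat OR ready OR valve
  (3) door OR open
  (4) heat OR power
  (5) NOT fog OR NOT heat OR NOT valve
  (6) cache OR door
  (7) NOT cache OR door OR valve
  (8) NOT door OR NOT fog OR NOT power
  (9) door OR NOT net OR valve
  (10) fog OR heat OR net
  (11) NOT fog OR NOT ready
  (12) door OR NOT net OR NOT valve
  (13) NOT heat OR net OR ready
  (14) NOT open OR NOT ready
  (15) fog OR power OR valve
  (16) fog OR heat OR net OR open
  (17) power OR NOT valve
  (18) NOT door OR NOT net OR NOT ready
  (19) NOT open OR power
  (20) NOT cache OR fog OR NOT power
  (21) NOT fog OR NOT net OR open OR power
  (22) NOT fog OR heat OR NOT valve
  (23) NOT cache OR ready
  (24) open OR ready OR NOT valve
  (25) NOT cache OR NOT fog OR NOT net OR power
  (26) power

open=F; power=T; door=T; heat=T; net=F; fog=F; ready=T; valve=F; cache=F

Unit clause (power) forces power = True.
Set open = False.
  then (door OR open) forces door = True.
  then (NOT door OR NOT fog OR NOT power) forces fog = False.
  then (NOT cache OR fog OR NOT power) forces cache = False.
Try heat = False:
  (fog OR heat OR net) forces net = True.
  (NOT door OR NOT net OR NOT ready) forces ready = False.
  (NOT power OR ready OR NOT valve) forces valve = False.
  clause (heat OR ready OR valve) is falsified — backtrack.
So heat = True.
Set net = False.
  then (NOT heat OR net OR ready) forces ready = True.
Set valve = False.
All clauses satisfied.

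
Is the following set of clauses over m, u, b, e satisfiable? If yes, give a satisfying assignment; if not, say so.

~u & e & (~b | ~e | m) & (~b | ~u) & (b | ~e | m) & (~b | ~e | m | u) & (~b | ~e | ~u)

m = True; u = False; b = False; e = True

Unit clause (~u) forces u = False.
Unit clause (e) forces e = True.
Try m = False:
  (~b | ~e | m) forces b = False.
  clause (b | ~e | m) is falsified — backtrack.
So m = True.
Set b = False.
Check each clause:
  (~u): ~u holds.
  (e): e holds.
  (~b | ~e | m): ~b holds.
  (~b | ~u): ~b holds.
  (b | ~e | m): m holds.
  (~b | ~e | m | u): ~b holds.
  (~b | ~e | ~u): ~b holds.
All clauses satisfied.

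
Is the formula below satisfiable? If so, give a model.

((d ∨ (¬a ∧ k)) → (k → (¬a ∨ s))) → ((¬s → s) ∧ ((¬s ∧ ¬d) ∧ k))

d = True; k = True; s = False; a = True

  ((d ∨ (¬a ∧ k)) → (k → (¬a ∨ s))) → ((¬s → s) ∧ ((¬s ∧ ¬d) ∧ k)) = True
    (d ∨ (¬a ∧ k)) → (k → (¬a ∨ s)) = False
      d ∨ (¬a ∧ k) = True
        ¬a ∧ k = False
          ¬a = False
      k → (¬a ∨ s) = False
        ¬a ∨ s = False
          ¬a = False
    (¬s → s) ∧ ((¬s ∧ ¬d) ∧ k) = False
      ¬s → s = False
        ¬s = True
      (¬s ∧ ¬d) ∧ k = False
        ¬s ∧ ¬d = False
          ¬s = True
          ¬d = False
The formula evaluates to True.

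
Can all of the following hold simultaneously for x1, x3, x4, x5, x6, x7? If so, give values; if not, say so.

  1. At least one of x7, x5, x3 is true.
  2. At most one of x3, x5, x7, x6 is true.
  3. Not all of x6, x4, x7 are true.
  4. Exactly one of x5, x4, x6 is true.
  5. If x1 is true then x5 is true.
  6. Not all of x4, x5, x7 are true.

x1 = False, x3 = True, x4 = True, x5 = False, x6 = False, x7 = False

  (1) {x7, x5, x3}: 1 true — at least one ✓
  (2) {x3, x5, x7, x6}: 1 true — at most one ✓
  (3) {x6, x4, x7}: 1/3 true — not all ✓
  (4) {x5, x4, x6}: 1 true — exactly one ✓
  (5) x1=F ⇒ x5: vacuous ✓
  (6) {x4, x5, x7}: 1/3 true — not all ✓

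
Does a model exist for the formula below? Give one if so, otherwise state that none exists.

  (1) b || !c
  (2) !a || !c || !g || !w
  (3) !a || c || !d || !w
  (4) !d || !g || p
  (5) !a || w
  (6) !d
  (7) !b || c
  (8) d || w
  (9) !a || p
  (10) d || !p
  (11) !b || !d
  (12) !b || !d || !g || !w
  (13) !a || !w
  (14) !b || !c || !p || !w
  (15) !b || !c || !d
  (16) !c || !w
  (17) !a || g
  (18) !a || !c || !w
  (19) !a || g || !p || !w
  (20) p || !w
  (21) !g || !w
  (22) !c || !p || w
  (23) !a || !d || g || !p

Unsatisfiable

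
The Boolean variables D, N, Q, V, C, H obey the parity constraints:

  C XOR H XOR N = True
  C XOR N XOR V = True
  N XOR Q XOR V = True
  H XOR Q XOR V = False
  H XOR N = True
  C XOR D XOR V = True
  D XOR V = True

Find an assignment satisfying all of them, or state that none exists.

D = False, N = False, Q = False, V = True, C = False, H = True

C XOR H XOR N = F XOR T XOR F = True ✓
C XOR N XOR V = F XOR F XOR T = True ✓
N XOR Q XOR V = F XOR F XOR T = True ✓
H XOR Q XOR V = T XOR F XOR T = False ✓
H XOR N = T XOR F = True ✓
C XOR D XOR V = F XOR F XOR T = True ✓
D XOR V = F XOR T = True ✓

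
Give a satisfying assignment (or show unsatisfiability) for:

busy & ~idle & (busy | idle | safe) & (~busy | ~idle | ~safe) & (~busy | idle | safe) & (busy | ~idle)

Unit clause (busy) forces busy = True.
Unit clause (~idle) forces idle = False.
In (~busy | idle | safe) only safe is left, so safe = True.
All clauses satisfied.

busy: True, idle: False, safe: True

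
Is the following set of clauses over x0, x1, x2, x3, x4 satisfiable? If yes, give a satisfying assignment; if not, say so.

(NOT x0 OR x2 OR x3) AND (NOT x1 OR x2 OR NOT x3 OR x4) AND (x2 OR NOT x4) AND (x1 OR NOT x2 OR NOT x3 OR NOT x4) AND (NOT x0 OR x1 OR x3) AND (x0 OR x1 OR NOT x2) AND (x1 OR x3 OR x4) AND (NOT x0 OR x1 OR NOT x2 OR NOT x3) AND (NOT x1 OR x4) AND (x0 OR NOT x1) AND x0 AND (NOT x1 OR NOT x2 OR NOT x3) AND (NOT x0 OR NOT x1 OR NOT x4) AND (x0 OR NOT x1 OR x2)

x0=T, x1=F, x2=F, x3=T, x4=F

Unit clause (x0) forces x0 = True.
Try x1 = True:
  (NOT x1 OR x4) forces x4 = True.
  clause (NOT x0 OR NOT x1 OR NOT x4) is falsified — backtrack.
So x1 = False.
  then (NOT x0 OR x1 OR x3) forces x3 = True.
  then (NOT x0 OR x1 OR NOT x2 OR NOT x3) forces x2 = False.
  then (x2 OR NOT x4) forces x4 = False.
All clauses satisfied.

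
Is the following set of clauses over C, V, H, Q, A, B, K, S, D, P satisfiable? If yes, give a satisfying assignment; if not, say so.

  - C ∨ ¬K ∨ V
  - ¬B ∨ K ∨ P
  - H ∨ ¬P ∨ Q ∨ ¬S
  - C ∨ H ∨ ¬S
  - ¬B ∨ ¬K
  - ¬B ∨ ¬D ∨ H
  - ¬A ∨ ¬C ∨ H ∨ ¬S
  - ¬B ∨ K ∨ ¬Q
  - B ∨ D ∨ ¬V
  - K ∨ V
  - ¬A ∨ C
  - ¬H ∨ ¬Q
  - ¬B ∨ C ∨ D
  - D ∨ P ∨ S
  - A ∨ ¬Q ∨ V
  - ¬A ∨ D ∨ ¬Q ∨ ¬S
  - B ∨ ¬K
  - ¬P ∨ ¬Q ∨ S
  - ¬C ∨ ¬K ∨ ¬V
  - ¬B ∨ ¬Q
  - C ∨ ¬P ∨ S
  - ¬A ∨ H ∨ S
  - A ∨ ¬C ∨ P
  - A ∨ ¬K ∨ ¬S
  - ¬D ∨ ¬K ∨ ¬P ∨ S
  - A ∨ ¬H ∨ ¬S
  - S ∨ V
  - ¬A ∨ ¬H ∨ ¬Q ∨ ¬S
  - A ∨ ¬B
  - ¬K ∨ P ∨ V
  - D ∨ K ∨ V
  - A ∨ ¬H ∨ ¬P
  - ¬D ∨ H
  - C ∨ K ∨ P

Set C = True.
Try V = False:
  (K ∨ V) forces K = True.
  (¬B ∨ ¬K) forces B = False.
  clause (B ∨ ¬K) is falsified — backtrack.
So V = True.
  then (¬C ∨ ¬K ∨ ¬V) forces K = False.
Set H = True.
  then (¬H ∨ ¬Q) forces Q = False.
Set A = True.
Set B = False.
  then (B ∨ D ∨ ¬V) forces D = True.
Set S = True.
Set P = True.
All clauses satisfied.

C = True; V = True; H = True; Q = False; A = True; B = False; K = False; S = True; D = True; P = True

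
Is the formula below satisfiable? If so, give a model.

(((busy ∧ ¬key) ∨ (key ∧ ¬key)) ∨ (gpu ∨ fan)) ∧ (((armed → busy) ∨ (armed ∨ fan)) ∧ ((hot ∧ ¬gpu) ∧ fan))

hot=T, gpu=F, busy=F, fan=T, key=F, armed=T

  ((busy ∧ ¬key) ∨ (key ∧ ¬key)) ∨ (gpu ∨ fan) = True
    (busy ∧ ¬key) ∨ (key ∧ ¬key) = False
      busy ∧ ¬key = False
        ¬key = True
      key ∧ ¬key = False
        ¬key = True
    gpu ∨ fan = True
  ((armed → busy) ∨ (armed ∨ fan)) ∧ ((hot ∧ ¬gpu) ∧ fan) = True
    (armed → busy) ∨ (armed ∨ fan) = True
      armed → busy = False
      armed ∨ fan = True
    (hot ∧ ¬gpu) ∧ fan = True
      hot ∧ ¬gpu = True
        ¬gpu = True
Both conjuncts True, so the formula holds.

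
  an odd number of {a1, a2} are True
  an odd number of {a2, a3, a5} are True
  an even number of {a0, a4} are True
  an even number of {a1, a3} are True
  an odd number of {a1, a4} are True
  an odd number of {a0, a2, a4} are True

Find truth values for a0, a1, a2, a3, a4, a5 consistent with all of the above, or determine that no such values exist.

a0: True, a1: False, a2: True, a3: False, a4: True, a5: False

{a1, a2}: 1 true → odd ✓
{a2, a3, a5}: 1 true → odd ✓
{a0, a4}: 2 true → even ✓
{a1, a3}: 0 true → even ✓
{a1, a4}: 1 true → odd ✓
{a0, a2, a4}: 3 true → odd ✓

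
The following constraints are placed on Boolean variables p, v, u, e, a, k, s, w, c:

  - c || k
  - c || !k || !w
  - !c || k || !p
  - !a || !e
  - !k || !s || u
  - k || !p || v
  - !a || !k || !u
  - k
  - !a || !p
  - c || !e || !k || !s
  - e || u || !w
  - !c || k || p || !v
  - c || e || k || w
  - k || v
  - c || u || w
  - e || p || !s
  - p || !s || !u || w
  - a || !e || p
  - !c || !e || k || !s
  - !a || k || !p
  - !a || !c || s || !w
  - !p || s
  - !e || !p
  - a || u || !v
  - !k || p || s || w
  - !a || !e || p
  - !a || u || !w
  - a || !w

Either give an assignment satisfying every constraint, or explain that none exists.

p=T, v=T, u=T, e=F, a=F, k=T, s=T, w=F, c=F

Unit clause (k) forces k = True.
Set p = True.
  then (!a || !p) forces a = False.
  then (!p || s) forces s = True.
  then (!e || !p) forces e = False.
  then (a || !w) forces w = False.
  then (!k || !s || u) forces u = True.
Set v = True.
Set c = False.
All clauses satisfied.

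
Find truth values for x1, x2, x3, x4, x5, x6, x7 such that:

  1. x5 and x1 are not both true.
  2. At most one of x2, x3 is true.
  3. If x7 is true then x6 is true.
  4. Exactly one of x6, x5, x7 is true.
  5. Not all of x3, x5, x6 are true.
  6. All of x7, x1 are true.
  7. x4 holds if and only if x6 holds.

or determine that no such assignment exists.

Case x7 = True:
  (3) with x7=T forces x6 = True.
  Constraint (4) is violated (x6=T, x7=T) — contradiction.
Case x7 = False:
  Constraint (6) is violated (x7=F) — contradiction.
Both cases fail — unsatisfiable.

No satisfying assignment exists.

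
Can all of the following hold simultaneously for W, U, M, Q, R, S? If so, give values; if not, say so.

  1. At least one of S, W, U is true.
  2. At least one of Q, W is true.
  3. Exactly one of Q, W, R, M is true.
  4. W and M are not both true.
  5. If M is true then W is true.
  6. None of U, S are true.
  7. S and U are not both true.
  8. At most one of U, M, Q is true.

W=T, U=F, M=F, Q=F, R=F, S=F

  (1) {S, W, U}: 1 true — at least one ✓
  (2) {Q, W}: 1 true — at least one ✓
  (3) {Q, W, R, M}: 1 true — exactly one ✓
  (4) W=T, M=F — not both ✓
  (5) M=F ⇒ W: vacuous ✓
  (6) {U, S}: 0 true — none ✓
  (7) S=F, U=F — not both ✓
  (8) {U, M, Q}: 0 true — at most one ✓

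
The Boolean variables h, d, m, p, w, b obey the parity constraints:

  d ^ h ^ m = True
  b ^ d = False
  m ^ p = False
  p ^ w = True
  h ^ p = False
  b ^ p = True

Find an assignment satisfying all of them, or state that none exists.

h: False, d: True, m: False, p: False, w: True, b: True

d ^ h ^ m = T ^ F ^ F = True ✓
b ^ d = T ^ T = False ✓
m ^ p = F ^ F = False ✓
p ^ w = F ^ T = True ✓
h ^ p = F ^ F = False ✓
b ^ p = T ^ F = True ✓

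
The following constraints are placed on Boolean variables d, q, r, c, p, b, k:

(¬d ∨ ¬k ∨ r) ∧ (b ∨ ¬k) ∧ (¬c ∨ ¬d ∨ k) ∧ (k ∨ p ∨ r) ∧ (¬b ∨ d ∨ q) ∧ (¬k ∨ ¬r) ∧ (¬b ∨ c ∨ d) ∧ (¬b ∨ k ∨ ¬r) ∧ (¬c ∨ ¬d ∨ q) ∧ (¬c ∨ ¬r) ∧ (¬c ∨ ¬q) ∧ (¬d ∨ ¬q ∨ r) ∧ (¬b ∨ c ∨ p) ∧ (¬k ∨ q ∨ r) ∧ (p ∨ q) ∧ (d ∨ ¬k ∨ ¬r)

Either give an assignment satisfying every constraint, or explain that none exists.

d: True, q: True, r: True, c: False, p: False, b: False, k: False

Set d = True.
Set q = True.
  then (¬c ∨ ¬q) forces c = False.
  then (¬d ∨ ¬q ∨ r) forces r = True.
  then (¬k ∨ ¬r) forces k = False.
  then (¬b ∨ k ∨ ¬r) forces b = False.
Set p = False.
All clauses satisfied.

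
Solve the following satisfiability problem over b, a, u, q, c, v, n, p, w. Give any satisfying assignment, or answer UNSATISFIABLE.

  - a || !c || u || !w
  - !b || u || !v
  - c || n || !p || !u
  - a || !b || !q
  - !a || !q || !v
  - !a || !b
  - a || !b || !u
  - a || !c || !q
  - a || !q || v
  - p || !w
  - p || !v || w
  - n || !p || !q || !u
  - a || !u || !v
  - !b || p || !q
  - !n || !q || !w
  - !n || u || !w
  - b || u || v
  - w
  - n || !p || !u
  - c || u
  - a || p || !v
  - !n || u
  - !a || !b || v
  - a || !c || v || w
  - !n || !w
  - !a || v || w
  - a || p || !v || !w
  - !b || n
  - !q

Unit clause (w) forces w = True.
In (!n || !w) only !n is left, so n = False.
In (!b || n) only !b is left, so b = False.
Unit clause (!q) forces q = False.
In (p || !w) only p is left, so p = True.
In (n || !p || !u) only !u is left, so u = False.
In (c || u) only c is left, so c = True.
In (a || !c || u || !w) only a is left, so a = True.
In (b || u || v) only v is left, so v = True.
All clauses satisfied.

b = False; a = True; u = False; q = False; c = True; v = True; n = False; p = True; w = True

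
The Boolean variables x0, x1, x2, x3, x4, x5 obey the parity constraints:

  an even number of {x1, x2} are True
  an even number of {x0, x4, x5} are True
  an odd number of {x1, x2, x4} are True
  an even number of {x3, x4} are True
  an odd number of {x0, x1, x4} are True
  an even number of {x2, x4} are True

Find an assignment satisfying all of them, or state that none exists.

x0: True, x1: True, x2: True, x3: True, x4: True, x5: False

{x1, x2}: 2 true → even ✓
{x0, x4, x5}: 2 true → even ✓
{x1, x2, x4}: 3 true → odd ✓
{x3, x4}: 2 true → even ✓
{x0, x1, x4}: 3 true → odd ✓
{x2, x4}: 2 true → even ✓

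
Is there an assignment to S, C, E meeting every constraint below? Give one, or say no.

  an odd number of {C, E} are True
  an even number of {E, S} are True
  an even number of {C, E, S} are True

S = True, C = False, E = True

{C, E}: 1 true → odd ✓
{E, S}: 2 true → even ✓
{C, E, S}: 2 true → even ✓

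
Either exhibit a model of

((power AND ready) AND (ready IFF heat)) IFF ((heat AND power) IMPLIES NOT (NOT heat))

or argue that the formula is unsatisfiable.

ready = True, power = True, heat = True

  ((power AND ready) AND (ready IFF heat)) IFF ((heat AND power) IMPLIES NOT (NOT heat)) = True
    (power AND ready) AND (ready IFF heat) = True
      power AND ready = True
      ready IFF heat = True
    (heat AND power) IMPLIES NOT (NOT heat) = True
      heat AND power = True
      NOT (NOT heat) = True
        NOT heat = False
The formula evaluates to True.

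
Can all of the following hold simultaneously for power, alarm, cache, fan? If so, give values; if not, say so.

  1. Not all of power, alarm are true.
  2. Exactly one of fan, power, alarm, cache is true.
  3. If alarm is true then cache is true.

power = True; alarm = False; cache = False; fan = False

  (1) {power, alarm}: 1/2 true — not all ✓
  (2) {fan, power, alarm, cache}: 1 true — exactly one ✓
  (3) alarm=F ⇒ cache: vacuous ✓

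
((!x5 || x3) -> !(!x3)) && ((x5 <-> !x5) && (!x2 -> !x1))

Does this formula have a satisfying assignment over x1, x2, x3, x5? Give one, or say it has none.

The conjunct x5 <-> !x5 is unsatisfiable on its own:
  x5=F: evaluates to False.
  x5=T: evaluates to False.
So the whole conjunction is unsatisfiable.

The formula is unsatisfiable.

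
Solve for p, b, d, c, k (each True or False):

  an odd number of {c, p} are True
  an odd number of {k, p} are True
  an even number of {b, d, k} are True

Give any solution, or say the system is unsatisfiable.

p = False, b = True, d = False, c = True, k = True

{c, p}: 1 true → odd ✓
{k, p}: 1 true → odd ✓
{b, d, k}: 2 true → even ✓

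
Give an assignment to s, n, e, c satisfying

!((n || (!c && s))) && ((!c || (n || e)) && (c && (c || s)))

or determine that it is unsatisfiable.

s = False, n = False, e = True, c = True

  !((n || (!c && s))) = True
    n || (!c && s) = False
      !c && s = False
        !c = False
  (!c || (n || e)) && (c && (c || s)) = True
    !c || (n || e) = True
      !c = False
      n || e = True
    c && (c || s) = True
      c || s = True
Both conjuncts True, so the formula holds.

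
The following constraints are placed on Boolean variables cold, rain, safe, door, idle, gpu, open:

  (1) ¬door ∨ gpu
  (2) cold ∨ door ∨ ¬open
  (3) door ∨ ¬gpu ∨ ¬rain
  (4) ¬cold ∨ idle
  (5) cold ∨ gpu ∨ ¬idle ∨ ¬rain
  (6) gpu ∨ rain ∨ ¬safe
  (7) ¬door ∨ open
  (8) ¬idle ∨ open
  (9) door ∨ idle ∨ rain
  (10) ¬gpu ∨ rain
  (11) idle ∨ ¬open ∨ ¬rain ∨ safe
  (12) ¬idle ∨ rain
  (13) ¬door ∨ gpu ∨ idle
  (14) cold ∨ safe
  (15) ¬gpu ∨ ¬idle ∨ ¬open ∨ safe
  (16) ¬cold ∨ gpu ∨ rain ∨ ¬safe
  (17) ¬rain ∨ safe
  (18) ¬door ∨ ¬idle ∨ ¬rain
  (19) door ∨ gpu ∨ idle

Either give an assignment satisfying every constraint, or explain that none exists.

Set cold = True.
  then (¬cold ∨ idle) forces idle = True.
  then (¬idle ∨ open) forces open = True.
  then (¬idle ∨ rain) forces rain = True.
  then (¬rain ∨ safe) forces safe = True.
  then (¬door ∨ ¬idle ∨ ¬rain) forces door = False.
  then (door ∨ ¬gpu ∨ ¬rain) forces gpu = False.
All clauses satisfied.

cold = True, rain = True, safe = True, door = False, idle = True, gpu = False, open = True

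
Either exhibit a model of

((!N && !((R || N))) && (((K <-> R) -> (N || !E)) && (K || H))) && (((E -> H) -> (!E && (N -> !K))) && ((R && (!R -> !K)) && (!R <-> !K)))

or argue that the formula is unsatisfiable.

No satisfying assignment exists.

Case R = True: the conjunct !((R || N)) becomes !((True || N)) = False.
Case R = False: the conjunct R is False.
Both cases fail — unsatisfiable.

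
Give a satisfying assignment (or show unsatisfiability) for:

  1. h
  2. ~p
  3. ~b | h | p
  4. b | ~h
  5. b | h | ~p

Unit clause (h) forces h = True.
Unit clause (~p) forces p = False.
In (b | ~h) only b is left, so b = True.
Check each clause:
  (h): h holds.
  (~p): ~p holds.
  (~b | h | p): h holds.
  (b | ~h): b holds.
  (b | h | ~p): b holds.
All clauses satisfied.

b: True, h: True, p: False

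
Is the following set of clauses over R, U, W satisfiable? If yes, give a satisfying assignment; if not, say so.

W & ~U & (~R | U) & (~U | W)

Unit clause (W) forces W = True.
Unit clause (~U) forces U = False.
In (~R | U) only ~R is left, so R = False.
All clauses satisfied.

R=F, U=F, W=T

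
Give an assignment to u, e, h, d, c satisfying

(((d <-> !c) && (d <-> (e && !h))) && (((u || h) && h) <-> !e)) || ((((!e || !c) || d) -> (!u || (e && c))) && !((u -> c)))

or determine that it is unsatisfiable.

u=F, e=T, h=F, d=T, c=F

  (((d <-> !c) && (d <-> (e && !h))) && (((u || h) && h) <-> !e)) || ((((!e || !c) || d) -> (!u || (e && c))) && !((u -> c))) = True
    ((d <-> !c) && (d <-> (e && !h))) && (((u || h) && h) <-> !e) = True
      (d <-> !c) && (d <-> (e && !h)) = True
        d <-> !c = True
          !c = True
        d <-> (e && !h) = True
          e && !h = True
            !h = True
      ((u || h) && h) <-> !e = True
        (u || h) && h = False
          u || h = False
        !e = False
    (((!e || !c) || d) -> (!u || (e && c))) && !((u -> c)) = False
      ((!e || !c) || d) -> (!u || (e && c)) = True
        (!e || !c) || d = True
          !e || !c = True
            !e = False
            !c = True
        !u || (e && c) = True
          !u = True
          e && c = False
      !((u -> c)) = False
        u -> c = True
The formula evaluates to True.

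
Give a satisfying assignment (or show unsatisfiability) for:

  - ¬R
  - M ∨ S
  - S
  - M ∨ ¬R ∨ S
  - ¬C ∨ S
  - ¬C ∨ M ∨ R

S=T, C=F, R=F, M=T

Unit clause (¬R) forces R = False.
Unit clause (S) forces S = True.
Set C = False.
Set M = True.
All clauses satisfied.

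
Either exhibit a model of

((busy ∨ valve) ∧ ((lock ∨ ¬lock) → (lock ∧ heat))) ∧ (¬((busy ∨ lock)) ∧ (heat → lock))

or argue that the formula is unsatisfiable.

Case lock = True: the conjunct ¬((busy ∨ lock)) becomes ¬((busy ∨ True)) = False.
Case lock = False: the conjunct (lock ∨ ¬lock) → (lock ∧ heat) becomes (False ∨ True) → (False ∧ heat) = False.
Both cases fail — unsatisfiable.

The formula is unsatisfiable.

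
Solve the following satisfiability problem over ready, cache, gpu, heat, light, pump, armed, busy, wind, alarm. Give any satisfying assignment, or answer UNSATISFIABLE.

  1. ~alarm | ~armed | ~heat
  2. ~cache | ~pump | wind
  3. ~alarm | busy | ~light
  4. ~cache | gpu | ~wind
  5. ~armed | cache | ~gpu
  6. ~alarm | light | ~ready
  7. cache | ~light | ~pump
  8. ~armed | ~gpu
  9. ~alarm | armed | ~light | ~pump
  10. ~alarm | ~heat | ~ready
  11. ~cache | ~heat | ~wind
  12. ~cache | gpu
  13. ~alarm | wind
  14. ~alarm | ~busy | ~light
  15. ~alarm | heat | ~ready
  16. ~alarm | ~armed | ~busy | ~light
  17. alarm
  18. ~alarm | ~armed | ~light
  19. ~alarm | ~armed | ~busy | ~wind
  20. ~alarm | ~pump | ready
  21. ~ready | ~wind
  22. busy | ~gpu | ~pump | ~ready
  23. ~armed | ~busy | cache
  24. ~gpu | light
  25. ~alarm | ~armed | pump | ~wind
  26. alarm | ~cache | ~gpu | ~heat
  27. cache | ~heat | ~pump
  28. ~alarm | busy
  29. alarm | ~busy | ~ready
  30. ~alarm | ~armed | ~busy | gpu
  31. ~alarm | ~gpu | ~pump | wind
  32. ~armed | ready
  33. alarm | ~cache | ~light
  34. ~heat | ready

ready = False; cache = False; gpu = False; heat = False; light = False; pump = False; armed = False; busy = True; wind = True; alarm = True

Unit clause (alarm) forces alarm = True.
In (~alarm | busy) only busy is left, so busy = True.
In (~alarm | wind) only wind is left, so wind = True.
In (~alarm | ~busy | ~light) only ~light is left, so light = False.
In (~alarm | ~armed | ~busy | ~wind) only ~armed is left, so armed = False.
In (~ready | ~wind) only ~ready is left, so ready = False.
In (~gpu | light) only ~gpu is left, so gpu = False.
In (~heat | ready) only ~heat is left, so heat = False.
In (~cache | gpu | ~wind) only ~cache is left, so cache = False.
In (~alarm | ~pump | ready) only ~pump is left, so pump = False.
All clauses satisfied.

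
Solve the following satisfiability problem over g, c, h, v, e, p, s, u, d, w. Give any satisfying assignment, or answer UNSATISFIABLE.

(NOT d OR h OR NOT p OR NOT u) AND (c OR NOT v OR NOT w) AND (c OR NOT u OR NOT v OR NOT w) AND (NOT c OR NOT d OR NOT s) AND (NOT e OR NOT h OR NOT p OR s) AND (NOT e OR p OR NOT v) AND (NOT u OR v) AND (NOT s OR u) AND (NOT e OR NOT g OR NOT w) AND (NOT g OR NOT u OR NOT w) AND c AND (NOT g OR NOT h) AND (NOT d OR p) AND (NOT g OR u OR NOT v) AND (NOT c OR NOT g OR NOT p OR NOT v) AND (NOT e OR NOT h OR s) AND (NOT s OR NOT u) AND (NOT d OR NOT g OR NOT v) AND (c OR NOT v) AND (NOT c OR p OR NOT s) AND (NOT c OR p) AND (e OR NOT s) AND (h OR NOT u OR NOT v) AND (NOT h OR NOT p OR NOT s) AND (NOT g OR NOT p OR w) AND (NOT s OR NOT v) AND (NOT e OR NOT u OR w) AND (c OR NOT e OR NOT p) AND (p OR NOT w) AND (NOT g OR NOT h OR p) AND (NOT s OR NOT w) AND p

Unit clause (c) forces c = True.
In (NOT c OR p) only p is left, so p = True.
Set g = False.
Set h = True.
  then (NOT h OR NOT p OR NOT s) forces s = False.
  then (NOT e OR NOT h OR NOT p OR s) forces e = False.
Set v = True.
Set u = False.
Set d = False.
Set w = False.
All clauses satisfied.

g=F, c=T, h=T, v=T, e=F, p=T, s=F, u=F, d=F, w=F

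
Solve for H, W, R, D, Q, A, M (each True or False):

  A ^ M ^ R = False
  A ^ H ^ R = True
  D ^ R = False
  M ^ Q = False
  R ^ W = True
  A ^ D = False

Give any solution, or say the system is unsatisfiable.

H: True, W: True, R: False, D: False, Q: False, A: False, M: False

A ^ M ^ R = F ^ F ^ F = False ✓
A ^ H ^ R = F ^ T ^ F = True ✓
D ^ R = F ^ F = False ✓
M ^ Q = F ^ F = False ✓
R ^ W = F ^ T = True ✓
A ^ D = F ^ F = False ✓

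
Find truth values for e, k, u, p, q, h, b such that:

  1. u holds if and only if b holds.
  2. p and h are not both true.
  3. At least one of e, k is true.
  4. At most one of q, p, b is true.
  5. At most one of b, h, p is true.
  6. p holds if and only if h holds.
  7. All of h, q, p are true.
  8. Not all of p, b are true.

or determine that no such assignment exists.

Unsatisfiable — no assignment works.

Case p = True:
  (2) with p=T forces h = False.
  Constraint (6) is violated (p=T, h=F) — contradiction.
Case p = False:
  Constraint (7) is violated (p=F) — contradiction.
Both cases fail — unsatisfiable.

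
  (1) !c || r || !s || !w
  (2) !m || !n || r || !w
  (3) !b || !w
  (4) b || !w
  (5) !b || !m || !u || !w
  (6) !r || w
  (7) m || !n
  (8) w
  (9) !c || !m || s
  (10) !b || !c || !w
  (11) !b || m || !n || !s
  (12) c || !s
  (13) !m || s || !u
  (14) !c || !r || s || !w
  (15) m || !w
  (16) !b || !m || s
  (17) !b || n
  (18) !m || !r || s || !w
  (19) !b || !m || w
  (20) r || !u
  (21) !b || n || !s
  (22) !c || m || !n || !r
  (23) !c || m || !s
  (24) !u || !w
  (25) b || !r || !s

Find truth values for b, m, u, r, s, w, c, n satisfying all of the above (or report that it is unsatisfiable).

The formula is unsatisfiable.

Case w = True:
  (!b || !w) forces b = False.
  Clause (b || !w) is falsified — contradiction.
Case w = False:
  Clause (w) is falsified — contradiction.
Both cases fail, so the formula is unsatisfiable.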